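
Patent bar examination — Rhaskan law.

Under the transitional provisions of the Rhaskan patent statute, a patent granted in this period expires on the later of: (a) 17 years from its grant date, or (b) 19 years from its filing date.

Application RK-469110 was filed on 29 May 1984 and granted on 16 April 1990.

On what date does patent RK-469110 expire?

(a) grant + 17 years → 16 April 2007.
(b) filing + 19 years → 29 May 2003.
Later of the two: 16 April 2007.

April 16, 2007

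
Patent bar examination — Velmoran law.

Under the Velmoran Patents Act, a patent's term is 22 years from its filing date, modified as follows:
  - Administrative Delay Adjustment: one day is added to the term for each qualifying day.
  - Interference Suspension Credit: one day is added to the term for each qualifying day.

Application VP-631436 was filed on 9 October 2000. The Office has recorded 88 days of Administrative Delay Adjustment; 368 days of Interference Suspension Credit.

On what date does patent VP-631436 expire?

January 8, 2024

Base term: filing date + 22 years → 9 October 2022.
Administrative Delay Adjustment: +88 days → 5 January 2023.
Interference Suspension Credit: +368 days → 8 January 2024.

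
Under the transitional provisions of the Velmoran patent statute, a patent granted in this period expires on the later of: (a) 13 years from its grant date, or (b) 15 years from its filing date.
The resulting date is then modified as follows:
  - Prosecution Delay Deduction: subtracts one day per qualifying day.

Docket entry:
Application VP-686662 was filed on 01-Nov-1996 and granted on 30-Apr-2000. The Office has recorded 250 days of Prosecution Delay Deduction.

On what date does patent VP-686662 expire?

2012-08-23

(a) grant + 13 years → 30 April 2013.
(b) filing + 15 years → 1 November 2011.
Later of the two: 30 April 2013.
Prosecution Delay Deduction: −250 days → 23 August 2012.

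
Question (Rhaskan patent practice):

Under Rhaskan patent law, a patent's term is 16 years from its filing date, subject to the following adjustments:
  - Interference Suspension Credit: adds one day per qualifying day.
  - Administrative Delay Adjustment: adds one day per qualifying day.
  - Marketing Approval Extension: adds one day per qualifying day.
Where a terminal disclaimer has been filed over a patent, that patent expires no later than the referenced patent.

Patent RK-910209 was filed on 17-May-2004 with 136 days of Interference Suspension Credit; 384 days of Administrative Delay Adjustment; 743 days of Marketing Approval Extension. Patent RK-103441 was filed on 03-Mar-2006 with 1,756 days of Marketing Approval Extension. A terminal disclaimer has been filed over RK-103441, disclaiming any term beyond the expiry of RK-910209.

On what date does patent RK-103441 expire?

2023-11-01

Natural term of RK-103441:
  Base: filing + 16 years → 3 March 2022.
  Marketing Approval Extension: +1756 days → 23 December 2026.
Expiry of referenced patent RK-910209:
  Base: filing + 16 years → 17 May 2020.
  Interference Suspension Credit: +136 days → 30 September 2020.
  Administrative Delay Adjustment: +384 days → 19 October 2021.
  Marketing Approval Extension: +743 days → 1 November 2023.
Terminal disclaimer: RK-103441 expires on the earlier of 23 December 2026 and 1 November 2023.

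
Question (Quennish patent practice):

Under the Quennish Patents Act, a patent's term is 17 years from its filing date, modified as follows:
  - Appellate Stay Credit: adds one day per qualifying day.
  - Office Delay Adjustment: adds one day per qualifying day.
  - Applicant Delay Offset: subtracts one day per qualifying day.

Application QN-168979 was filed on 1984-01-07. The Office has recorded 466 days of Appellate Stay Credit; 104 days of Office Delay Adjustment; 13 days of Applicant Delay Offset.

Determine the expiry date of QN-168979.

Base term: filing date + 17 years → 7 January 2001.
Appellate Stay Credit: +466 days → 18 April 2002.
Office Delay Adjustment: +104 days → 31 July 2002.
Applicant Delay Offset: −13 days → 18 July 2002.

2002-07-18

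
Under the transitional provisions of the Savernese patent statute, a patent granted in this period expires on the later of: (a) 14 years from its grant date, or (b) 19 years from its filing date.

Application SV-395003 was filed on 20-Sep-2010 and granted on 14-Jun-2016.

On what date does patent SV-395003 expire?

June 14, 2030

(a) grant + 14 years → 14 June 2030.
(b) filing + 19 years → 20 September 2029.
Later of the two: 14 June 2030.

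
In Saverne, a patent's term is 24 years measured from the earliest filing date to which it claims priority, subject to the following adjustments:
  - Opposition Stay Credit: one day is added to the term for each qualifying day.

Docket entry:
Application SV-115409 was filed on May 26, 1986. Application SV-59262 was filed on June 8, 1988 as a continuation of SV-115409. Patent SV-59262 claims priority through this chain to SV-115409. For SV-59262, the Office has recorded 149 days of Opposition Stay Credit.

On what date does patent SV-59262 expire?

2010-10-22

Earliest priority filing: 26 May 1986.
Base term: 26 May 1986 + 24 years → 26 May 2010.
Opposition Stay Credit: +149 days → 22 October 2010.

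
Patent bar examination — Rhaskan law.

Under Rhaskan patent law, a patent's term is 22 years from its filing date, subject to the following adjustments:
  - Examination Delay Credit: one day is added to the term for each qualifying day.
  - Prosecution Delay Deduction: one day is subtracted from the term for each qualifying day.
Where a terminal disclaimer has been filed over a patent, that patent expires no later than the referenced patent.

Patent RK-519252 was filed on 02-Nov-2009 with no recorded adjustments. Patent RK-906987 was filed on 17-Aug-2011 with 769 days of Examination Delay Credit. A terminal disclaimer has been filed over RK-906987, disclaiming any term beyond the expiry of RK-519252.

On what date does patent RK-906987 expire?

November 2, 2031

Natural term of RK-906987:
  Base: filing + 22 years → 17 August 2033.
  Examination Delay Credit: +769 days → 25 September 2035.
Expiry of referenced patent RK-519252:
  Base: filing + 22 years → 2 November 2031.
Terminal disclaimer: RK-906987 expires on the earlier of 25 September 2035 and 2 November 2031.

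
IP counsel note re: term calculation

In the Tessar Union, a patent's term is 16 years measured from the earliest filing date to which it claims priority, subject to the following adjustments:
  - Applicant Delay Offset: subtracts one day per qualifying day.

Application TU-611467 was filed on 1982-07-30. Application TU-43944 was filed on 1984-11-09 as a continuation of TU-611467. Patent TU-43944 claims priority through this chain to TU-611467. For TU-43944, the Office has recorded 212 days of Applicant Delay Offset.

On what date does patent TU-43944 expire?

December 30, 1997

Earliest priority filing: 30 July 1982.
Base term: 30 July 1982 + 16 years → 30 July 1998.
Applicant Delay Offset: −212 days → 30 December 1997.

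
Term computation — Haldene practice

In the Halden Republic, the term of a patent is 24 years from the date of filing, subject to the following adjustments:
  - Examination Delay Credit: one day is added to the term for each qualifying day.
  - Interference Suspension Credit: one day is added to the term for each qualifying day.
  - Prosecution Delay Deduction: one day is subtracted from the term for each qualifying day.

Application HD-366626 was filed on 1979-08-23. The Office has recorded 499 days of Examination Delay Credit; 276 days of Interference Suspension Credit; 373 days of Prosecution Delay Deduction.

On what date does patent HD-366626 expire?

2004-09-28

Base term: filing date + 24 years → 23 August 2003.
Examination Delay Credit: +499 days → 3 January 2005.
Interference Suspension Credit: +276 days → 6 October 2005.
Prosecution Delay Deduction: −373 days → 28 September 2004.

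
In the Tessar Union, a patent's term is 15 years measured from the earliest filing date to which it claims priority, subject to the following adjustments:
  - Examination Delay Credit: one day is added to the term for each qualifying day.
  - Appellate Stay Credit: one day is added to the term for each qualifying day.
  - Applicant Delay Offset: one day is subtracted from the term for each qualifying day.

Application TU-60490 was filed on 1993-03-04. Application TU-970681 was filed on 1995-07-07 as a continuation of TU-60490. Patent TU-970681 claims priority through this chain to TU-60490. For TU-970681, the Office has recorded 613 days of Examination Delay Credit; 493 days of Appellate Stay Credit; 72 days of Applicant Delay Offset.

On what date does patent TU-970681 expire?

January 2, 2011

Earliest priority filing: 4 March 1993.
Base term: 4 March 1993 + 15 years → 4 March 2008.
Examination Delay Credit: +613 days → 7 November 2009.
Appellate Stay Credit: +493 days → 15 March 2011.
Applicant Delay Offset: −72 days → 2 January 2011.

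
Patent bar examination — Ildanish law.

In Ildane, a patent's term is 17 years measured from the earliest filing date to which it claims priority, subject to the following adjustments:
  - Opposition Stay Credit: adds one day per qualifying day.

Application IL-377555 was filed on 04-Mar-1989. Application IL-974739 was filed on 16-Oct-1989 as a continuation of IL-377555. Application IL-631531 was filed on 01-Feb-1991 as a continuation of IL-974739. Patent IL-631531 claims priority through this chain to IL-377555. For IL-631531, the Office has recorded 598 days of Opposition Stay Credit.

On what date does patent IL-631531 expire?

Earliest priority filing: 4 March 1989.
Base term: 4 March 1989 + 17 years → 4 March 2006.
Opposition Stay Credit: +598 days → 23 October 2007.

October 23, 2007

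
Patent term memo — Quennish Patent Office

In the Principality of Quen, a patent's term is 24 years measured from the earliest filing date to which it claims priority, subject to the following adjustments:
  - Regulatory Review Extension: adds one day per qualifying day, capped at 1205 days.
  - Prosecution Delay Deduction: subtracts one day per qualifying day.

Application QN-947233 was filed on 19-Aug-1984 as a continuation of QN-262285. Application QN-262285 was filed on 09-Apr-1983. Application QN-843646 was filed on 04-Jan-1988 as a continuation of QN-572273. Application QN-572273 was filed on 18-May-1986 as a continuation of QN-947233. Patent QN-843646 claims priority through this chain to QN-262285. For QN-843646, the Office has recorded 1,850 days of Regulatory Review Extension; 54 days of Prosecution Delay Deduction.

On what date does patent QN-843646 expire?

Earliest priority filing: 9 April 1983.
Base term: 9 April 1983 + 24 years → 9 April 2007.
Regulatory Review Extension: 1850 days claimed exceeds the 1205-day cap, so +1205 days → 27 July 2010.
Prosecution Delay Deduction: −54 days → 3 June 2010.

June 3, 2010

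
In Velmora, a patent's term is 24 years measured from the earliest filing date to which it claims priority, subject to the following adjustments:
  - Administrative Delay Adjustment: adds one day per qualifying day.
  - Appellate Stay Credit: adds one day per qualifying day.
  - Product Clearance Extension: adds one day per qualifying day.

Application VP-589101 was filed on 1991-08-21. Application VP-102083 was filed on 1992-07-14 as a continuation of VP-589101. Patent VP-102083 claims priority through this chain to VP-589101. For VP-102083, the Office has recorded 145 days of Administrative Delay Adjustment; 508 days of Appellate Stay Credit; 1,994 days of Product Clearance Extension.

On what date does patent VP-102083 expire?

November 19, 2022

Earliest priority filing: 21 August 1991.
Base term: 21 August 1991 + 24 years → 21 August 2015.
Administrative Delay Adjustment: +145 days → 13 January 2016.
Appellate Stay Credit: +508 days → 4 June 2017.
Product Clearance Extension: +1994 days → 19 November 2022.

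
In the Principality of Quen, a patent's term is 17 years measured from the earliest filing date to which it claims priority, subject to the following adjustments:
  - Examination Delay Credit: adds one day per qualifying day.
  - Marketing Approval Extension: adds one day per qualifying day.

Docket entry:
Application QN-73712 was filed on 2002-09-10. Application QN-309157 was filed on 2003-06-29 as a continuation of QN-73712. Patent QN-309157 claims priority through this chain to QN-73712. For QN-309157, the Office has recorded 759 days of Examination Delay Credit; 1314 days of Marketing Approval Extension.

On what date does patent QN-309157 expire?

May 14, 2025

Earliest priority filing: 10 September 2002.
Base term: 10 September 2002 + 17 years → 10 September 2019.
Examination Delay Credit: +759 days → 8 October 2021.
Marketing Approval Extension: +1314 days → 14 May 2025.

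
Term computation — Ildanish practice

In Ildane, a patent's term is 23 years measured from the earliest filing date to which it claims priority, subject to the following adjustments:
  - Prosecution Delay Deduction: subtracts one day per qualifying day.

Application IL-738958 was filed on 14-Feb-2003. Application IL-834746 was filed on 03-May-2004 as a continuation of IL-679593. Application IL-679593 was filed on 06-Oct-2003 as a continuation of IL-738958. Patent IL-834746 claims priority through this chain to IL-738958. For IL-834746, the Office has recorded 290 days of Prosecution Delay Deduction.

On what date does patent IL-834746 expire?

Earliest priority filing: 14 February 2003.
Base term: 14 February 2003 + 23 years → 14 February 2026.
Prosecution Delay Deduction: −290 days → 30 April 2025.

2025-04-30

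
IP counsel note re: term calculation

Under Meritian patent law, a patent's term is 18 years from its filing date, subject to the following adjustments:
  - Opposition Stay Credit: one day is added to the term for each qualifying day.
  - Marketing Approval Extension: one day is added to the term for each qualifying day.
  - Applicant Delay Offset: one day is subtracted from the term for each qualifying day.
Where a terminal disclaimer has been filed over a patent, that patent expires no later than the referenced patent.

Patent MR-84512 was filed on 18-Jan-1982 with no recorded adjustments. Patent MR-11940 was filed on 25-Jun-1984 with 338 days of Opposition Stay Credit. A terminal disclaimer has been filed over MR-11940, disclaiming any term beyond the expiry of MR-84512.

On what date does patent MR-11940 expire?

2000-01-18

Natural term of MR-11940:
  Base: filing + 18 years → 25 June 2002.
  Opposition Stay Credit: +338 days → 29 May 2003.
Expiry of referenced patent MR-84512:
  Base: filing + 18 years → 18 January 2000.
Terminal disclaimer: MR-11940 expires on the earlier of 29 May 2003 and 18 January 2000.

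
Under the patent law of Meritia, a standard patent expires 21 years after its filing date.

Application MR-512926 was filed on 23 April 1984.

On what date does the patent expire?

Filing date + 21 years → 23 April 2005.

2005-04-23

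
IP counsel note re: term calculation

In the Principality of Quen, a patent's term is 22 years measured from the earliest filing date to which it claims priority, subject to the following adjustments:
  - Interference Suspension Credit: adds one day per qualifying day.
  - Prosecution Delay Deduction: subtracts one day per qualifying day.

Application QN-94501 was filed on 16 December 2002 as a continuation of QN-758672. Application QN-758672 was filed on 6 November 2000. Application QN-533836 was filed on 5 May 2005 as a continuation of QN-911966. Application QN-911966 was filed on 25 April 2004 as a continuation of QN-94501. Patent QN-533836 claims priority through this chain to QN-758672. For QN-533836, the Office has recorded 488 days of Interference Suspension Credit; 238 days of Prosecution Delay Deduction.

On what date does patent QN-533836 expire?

July 14, 2023

Earliest priority filing: 6 November 2000.
Base term: 6 November 2000 + 22 years → 6 November 2022.
Interference Suspension Credit: +488 days → 8 March 2024.
Prosecution Delay Deduction: −238 days → 14 July 2023.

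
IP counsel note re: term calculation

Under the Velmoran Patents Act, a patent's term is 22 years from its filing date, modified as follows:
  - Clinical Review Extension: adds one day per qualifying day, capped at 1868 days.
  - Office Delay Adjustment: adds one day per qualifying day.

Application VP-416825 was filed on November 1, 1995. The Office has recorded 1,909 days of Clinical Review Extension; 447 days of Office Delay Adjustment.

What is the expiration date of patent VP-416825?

2024-03-04

Base term: filing date + 22 years → 1 November 2017.
Clinical Review Extension: 1909 days claimed exceeds the 1868-day cap, so +1868 days → 13 December 2022.
Office Delay Adjustment: +447 days → 4 March 2024.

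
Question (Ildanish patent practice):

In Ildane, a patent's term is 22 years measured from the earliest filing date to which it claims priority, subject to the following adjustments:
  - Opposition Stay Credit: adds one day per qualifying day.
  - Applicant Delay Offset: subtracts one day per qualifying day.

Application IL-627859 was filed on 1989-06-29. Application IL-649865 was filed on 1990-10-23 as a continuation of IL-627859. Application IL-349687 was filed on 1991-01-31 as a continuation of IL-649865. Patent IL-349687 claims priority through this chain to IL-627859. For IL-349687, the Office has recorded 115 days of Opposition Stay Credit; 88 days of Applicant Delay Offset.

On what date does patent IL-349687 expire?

Earliest priority filing: 29 June 1989.
Base term: 29 June 1989 + 22 years → 29 June 2011.
Opposition Stay Credit: +115 days → 22 October 2011.
Applicant Delay Offset: −88 days → 26 July 2011.

July 26, 2011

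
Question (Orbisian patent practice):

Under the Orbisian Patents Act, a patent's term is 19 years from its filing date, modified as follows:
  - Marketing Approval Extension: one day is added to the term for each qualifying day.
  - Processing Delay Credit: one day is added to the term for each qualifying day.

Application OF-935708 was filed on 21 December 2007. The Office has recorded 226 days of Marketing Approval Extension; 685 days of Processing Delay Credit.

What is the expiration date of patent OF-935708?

2029-06-19

Base term: filing date + 19 years → 21 December 2026.
Marketing Approval Extension: +226 days → 4 August 2027.
Processing Delay Credit: +685 days → 19 June 2029.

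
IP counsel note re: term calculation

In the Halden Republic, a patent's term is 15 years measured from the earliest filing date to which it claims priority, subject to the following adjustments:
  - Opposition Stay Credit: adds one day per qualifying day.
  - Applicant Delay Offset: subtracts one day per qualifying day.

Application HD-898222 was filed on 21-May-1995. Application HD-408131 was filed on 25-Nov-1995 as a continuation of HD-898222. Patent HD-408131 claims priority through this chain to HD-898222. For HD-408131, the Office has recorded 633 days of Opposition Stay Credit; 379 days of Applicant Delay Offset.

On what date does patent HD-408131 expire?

Earliest priority filing: 21 May 1995.
Base term: 21 May 1995 + 15 years → 21 May 2010.
Opposition Stay Credit: +633 days → 13 February 2012.
Applicant Delay Offset: −379 days → 30 January 2011.

January 30, 2011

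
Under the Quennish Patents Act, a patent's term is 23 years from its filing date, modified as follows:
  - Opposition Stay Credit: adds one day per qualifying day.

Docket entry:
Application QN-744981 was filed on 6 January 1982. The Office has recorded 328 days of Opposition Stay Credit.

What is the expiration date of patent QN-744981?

Base term: filing date + 23 years → 6 January 2005.
Opposition Stay Credit: +328 days → 30 November 2005.

2005-11-30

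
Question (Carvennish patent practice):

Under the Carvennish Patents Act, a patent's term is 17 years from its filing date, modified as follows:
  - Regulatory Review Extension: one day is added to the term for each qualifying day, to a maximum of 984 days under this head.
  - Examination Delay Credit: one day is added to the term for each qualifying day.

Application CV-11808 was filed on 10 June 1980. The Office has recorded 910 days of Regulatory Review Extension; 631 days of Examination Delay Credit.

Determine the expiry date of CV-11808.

August 29, 2001

Base term: filing date + 17 years → 10 June 1997.
Regulatory Review Extension: 910 days (within the 984-day cap) → +910 days → 7 December 1999.
Examination Delay Credit: +631 days → 29 August 2001.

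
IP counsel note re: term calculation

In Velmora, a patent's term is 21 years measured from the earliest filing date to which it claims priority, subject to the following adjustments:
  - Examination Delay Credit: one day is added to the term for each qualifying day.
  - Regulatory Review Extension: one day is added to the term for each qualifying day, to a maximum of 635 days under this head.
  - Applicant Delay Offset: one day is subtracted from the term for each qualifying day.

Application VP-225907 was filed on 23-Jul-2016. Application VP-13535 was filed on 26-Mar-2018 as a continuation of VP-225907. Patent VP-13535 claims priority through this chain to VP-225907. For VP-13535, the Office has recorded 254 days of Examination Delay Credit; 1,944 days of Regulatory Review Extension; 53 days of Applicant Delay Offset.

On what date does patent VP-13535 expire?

Earliest priority filing: 23 July 2016.
Base term: 23 July 2016 + 21 years → 23 July 2037.
Examination Delay Credit: +254 days → 3 April 2038.
Regulatory Review Extension: 1944 days claimed exceeds the 635-day cap, so +635 days → 29 December 2039.
Applicant Delay Offset: −53 days → 6 November 2039.

November 6, 2039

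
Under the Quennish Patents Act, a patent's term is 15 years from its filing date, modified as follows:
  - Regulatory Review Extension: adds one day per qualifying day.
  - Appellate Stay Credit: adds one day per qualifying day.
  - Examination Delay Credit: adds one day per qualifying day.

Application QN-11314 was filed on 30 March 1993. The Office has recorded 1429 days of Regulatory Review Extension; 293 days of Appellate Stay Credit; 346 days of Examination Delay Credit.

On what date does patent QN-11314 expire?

Base term: filing date + 15 years → 30 March 2008.
Regulatory Review Extension: +1429 days → 27 February 2012.
Appellate Stay Credit: +293 days → 16 December 2012.
Examination Delay Credit: +346 days → 27 November 2013.

2013-11-27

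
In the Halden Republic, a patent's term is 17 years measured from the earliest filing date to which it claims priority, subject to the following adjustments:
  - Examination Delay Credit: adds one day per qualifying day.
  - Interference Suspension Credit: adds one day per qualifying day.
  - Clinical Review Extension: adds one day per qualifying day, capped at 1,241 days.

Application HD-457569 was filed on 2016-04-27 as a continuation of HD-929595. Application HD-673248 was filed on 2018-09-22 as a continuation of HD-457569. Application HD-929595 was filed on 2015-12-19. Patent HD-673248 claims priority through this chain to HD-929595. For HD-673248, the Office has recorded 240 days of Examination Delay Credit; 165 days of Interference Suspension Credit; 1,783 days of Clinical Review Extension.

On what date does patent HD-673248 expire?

Earliest priority filing: 19 December 2015.
Base term: 19 December 2015 + 17 years → 19 December 2032.
Examination Delay Credit: +240 days → 16 August 2033.
Interference Suspension Credit: +165 days → 28 January 2034.
Clinical Review Extension: 1783 days claimed exceeds the 1241-day cap, so +1241 days → 22 June 2037.

2037-06-22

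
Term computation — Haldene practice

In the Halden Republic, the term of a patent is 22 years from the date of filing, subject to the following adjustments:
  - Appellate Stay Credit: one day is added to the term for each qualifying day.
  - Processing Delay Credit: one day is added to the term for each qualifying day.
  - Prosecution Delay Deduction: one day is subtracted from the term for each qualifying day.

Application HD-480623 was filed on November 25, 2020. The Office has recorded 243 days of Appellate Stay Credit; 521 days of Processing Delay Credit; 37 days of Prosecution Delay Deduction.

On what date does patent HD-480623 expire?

November 21, 2044

Base term: filing date + 22 years → 25 November 2042.
Appellate Stay Credit: +243 days → 26 July 2043.
Processing Delay Credit: +521 days → 28 December 2044.
Prosecution Delay Deduction: −37 days → 21 November 2044.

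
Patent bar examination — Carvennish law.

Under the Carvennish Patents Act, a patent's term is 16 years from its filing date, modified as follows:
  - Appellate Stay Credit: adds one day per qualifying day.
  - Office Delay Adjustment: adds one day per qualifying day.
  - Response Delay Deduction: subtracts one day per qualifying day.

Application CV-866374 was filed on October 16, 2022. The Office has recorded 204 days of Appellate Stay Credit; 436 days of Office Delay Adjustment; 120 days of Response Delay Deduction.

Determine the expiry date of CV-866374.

Base term: filing date + 16 years → 16 October 2038.
Appellate Stay Credit: +204 days → 8 May 2039.
Office Delay Adjustment: +436 days → 17 July 2040.
Response Delay Deduction: −120 days → 19 March 2040.

March 19, 2040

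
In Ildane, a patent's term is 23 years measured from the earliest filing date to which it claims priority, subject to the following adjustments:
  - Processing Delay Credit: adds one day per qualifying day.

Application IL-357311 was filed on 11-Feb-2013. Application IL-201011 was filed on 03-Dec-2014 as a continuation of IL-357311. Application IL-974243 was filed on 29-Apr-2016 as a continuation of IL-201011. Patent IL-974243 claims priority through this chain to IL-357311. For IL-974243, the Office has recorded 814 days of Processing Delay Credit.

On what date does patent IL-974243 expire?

Earliest priority filing: 11 February 2013.
Base term: 11 February 2013 + 23 years → 11 February 2036.
Processing Delay Credit: +814 days → 5 May 2038.

2038-05-05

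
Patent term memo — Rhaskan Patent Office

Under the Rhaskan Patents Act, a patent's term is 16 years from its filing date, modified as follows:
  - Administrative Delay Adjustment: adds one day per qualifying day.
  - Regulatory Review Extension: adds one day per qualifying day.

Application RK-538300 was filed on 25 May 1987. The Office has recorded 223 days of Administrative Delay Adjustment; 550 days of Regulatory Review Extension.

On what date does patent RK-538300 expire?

Base term: filing date + 16 years → 25 May 2003.
Administrative Delay Adjustment: +223 days → 3 January 2004.
Regulatory Review Extension: +550 days → 6 July 2005.

2005-07-06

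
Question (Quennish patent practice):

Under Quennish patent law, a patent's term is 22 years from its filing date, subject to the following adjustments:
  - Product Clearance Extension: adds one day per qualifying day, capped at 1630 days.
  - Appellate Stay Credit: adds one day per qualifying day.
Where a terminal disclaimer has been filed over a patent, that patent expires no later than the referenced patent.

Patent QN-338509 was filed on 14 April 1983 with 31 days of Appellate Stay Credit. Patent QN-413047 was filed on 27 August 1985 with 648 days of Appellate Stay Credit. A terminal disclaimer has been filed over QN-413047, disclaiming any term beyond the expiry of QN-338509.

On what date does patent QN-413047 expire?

2005-05-15

Natural term of QN-413047:
  Base: filing + 22 years → 27 August 2007.
  Appellate Stay Credit: +648 days → 5 June 2009.
Expiry of referenced patent QN-338509:
  Base: filing + 22 years → 14 April 2005.
  Appellate Stay Credit: +31 days → 15 May 2005.
Terminal disclaimer: QN-413047 expires on the earlier of 5 June 2009 and 15 May 2005.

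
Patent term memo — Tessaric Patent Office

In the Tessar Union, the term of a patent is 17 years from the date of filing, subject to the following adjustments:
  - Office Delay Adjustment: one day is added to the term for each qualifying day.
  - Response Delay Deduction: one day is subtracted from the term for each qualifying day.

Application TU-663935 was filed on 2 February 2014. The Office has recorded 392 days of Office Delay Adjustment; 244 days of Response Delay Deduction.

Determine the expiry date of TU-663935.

2031-06-30

Base term: filing date + 17 years → 2 February 2031.
Office Delay Adjustment: +392 days → 29 February 2032.
Response Delay Deduction: −244 days → 30 June 2031.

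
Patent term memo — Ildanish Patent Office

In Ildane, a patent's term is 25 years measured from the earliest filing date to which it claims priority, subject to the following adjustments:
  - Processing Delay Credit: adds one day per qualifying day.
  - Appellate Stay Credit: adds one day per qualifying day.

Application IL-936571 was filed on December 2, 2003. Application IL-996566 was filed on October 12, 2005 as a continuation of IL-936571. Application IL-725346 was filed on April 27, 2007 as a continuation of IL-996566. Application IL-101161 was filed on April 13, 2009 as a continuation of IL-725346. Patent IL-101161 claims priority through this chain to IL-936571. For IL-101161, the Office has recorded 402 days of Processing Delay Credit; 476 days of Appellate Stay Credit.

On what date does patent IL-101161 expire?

Earliest priority filing: 2 December 2003.
Base term: 2 December 2003 + 25 years → 2 December 2028.
Processing Delay Credit: +402 days → 8 January 2030.
Appellate Stay Credit: +476 days → 29 April 2031.

April 29, 2031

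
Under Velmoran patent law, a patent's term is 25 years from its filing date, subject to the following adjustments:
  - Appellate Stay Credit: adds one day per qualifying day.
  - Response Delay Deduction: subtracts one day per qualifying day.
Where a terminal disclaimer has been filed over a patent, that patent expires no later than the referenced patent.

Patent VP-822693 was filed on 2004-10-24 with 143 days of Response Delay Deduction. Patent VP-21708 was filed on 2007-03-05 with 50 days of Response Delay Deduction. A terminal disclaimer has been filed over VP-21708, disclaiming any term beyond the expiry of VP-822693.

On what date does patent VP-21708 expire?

June 3, 2029

Natural term of VP-21708:
  Base: filing + 25 years → 5 March 2032.
  Response Delay Deduction: −50 days → 15 January 2032.
Expiry of referenced patent VP-822693:
  Base: filing + 25 years → 24 October 2029.
  Response Delay Deduction: −143 days → 3 June 2029.
Terminal disclaimer: VP-21708 expires on the earlier of 15 January 2032 and 3 June 2029.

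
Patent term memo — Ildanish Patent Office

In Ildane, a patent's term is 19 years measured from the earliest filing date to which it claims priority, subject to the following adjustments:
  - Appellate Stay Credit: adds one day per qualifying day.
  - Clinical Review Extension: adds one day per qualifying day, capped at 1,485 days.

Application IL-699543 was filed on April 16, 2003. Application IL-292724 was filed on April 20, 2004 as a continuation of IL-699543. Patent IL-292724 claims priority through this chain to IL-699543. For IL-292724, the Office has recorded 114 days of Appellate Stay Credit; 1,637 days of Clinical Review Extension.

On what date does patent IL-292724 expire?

Earliest priority filing: 16 April 2003.
Base term: 16 April 2003 + 19 years → 16 April 2022.
Appellate Stay Credit: +114 days → 8 August 2022.
Clinical Review Extension: 1637 days claimed exceeds the 1485-day cap, so +1485 days → 1 September 2026.

September 1, 2026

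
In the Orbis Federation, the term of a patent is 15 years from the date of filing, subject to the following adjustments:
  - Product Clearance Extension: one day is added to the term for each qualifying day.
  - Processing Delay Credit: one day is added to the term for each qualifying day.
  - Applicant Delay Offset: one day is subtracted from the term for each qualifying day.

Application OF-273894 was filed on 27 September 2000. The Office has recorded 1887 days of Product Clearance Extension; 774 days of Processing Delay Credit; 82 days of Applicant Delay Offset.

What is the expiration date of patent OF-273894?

Base term: filing date + 15 years → 27 September 2015.
Product Clearance Extension: +1887 days → 26 November 2020.
Processing Delay Credit: +774 days → 9 January 2023.
Applicant Delay Offset: −82 days → 19 October 2022.

2022-10-19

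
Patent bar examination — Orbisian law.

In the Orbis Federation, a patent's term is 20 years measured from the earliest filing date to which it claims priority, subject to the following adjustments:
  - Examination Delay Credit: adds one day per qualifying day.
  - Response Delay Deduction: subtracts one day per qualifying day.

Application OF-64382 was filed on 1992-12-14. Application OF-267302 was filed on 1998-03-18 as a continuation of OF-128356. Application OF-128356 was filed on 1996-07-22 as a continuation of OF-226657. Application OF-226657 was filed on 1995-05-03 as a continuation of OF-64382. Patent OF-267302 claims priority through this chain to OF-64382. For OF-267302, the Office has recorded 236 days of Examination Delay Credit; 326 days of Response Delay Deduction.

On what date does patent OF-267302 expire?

Earliest priority filing: 14 December 1992.
Base term: 14 December 1992 + 20 years → 14 December 2012.
Examination Delay Credit: +236 days → 7 August 2013.
Response Delay Deduction: −326 days → 15 September 2012.

September 15, 2012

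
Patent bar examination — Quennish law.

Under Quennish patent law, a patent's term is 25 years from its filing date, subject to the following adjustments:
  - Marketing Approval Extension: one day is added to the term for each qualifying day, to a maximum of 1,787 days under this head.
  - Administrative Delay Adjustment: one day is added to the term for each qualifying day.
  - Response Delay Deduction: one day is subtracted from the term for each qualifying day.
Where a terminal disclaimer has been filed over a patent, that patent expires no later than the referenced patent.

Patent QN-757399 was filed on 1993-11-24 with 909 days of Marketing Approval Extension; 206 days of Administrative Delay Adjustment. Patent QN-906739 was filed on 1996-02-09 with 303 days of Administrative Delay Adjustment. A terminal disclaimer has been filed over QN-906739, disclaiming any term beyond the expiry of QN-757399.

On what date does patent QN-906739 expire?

Natural term of QN-906739:
  Base: filing + 25 years → 9 February 2021.
  Administrative Delay Adjustment: +303 days → 9 December 2021.
Expiry of referenced patent QN-757399:
  Base: filing + 25 years → 24 November 2018.
  Marketing Approval Extension: 909 days (within the 1787-day cap) → +909 days → 21 May 2021.
  Administrative Delay Adjustment: +206 days → 13 December 2021.
Terminal disclaimer: QN-906739 expires on the earlier of 9 December 2021 and 13 December 2021.

December 9, 2021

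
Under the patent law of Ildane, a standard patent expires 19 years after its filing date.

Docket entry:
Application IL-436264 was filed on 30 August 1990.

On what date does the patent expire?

Filing date + 19 years → 30 August 2009.

2009-08-30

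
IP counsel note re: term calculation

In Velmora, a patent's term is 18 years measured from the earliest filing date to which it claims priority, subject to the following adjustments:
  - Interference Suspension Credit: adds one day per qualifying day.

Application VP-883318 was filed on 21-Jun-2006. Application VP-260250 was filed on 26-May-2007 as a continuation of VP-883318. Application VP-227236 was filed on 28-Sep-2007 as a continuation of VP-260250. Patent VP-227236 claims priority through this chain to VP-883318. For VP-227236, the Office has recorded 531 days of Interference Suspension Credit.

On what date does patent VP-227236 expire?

2025-12-04

Earliest priority filing: 21 June 2006.
Base term: 21 June 2006 + 18 years → 21 June 2024.
Interference Suspension Credit: +531 days → 4 December 2025.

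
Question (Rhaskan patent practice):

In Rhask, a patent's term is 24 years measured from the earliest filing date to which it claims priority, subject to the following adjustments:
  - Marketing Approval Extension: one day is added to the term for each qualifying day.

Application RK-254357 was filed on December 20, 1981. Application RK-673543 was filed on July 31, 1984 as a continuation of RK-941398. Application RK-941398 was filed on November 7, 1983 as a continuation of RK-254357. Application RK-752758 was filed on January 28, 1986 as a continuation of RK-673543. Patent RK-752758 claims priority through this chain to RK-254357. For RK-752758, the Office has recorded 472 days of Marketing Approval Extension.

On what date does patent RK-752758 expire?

2007-04-06

Earliest priority filing: 20 December 1981.
Base term: 20 December 1981 + 24 years → 20 December 2005.
Marketing Approval Extension: +472 days → 6 April 2007.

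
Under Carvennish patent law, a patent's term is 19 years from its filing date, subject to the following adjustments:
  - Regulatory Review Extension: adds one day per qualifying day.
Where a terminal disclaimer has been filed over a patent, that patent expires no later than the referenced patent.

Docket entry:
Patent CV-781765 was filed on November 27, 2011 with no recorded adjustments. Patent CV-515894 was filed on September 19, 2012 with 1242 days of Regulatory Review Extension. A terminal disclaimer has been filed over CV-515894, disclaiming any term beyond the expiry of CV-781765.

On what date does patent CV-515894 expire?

November 27, 2030

Natural term of CV-515894:
  Base: filing + 19 years → 19 September 2031.
  Regulatory Review Extension: +1242 days → 12 February 2035.
Expiry of referenced patent CV-781765:
  Base: filing + 19 years → 27 November 2030.
Terminal disclaimer: CV-515894 expires on the earlier of 12 February 2035 and 27 November 2030.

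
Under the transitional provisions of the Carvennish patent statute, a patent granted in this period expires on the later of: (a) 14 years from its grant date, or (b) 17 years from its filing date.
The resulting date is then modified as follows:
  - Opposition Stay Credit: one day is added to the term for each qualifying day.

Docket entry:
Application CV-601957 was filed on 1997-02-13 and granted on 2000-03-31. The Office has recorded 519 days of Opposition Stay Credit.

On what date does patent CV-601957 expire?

2015-09-01

(a) grant + 14 years → 31 March 2014.
(b) filing + 17 years → 13 February 2014.
Later of the two: 31 March 2014.
Opposition Stay Credit: +519 days → 1 September 2015.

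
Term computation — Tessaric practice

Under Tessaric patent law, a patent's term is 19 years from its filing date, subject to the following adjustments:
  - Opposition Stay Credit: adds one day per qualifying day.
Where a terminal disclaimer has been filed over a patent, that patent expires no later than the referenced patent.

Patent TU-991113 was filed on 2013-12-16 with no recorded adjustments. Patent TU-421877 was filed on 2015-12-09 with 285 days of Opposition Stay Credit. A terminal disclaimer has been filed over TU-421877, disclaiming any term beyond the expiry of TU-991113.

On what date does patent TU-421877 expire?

2032-12-16

Natural term of TU-421877:
  Base: filing + 19 years → 9 December 2034.
  Opposition Stay Credit: +285 days → 20 September 2035.
Expiry of referenced patent TU-991113:
  Base: filing + 19 years → 16 December 2032.
Terminal disclaimer: TU-421877 expires on the earlier of 20 September 2035 and 16 December 2032.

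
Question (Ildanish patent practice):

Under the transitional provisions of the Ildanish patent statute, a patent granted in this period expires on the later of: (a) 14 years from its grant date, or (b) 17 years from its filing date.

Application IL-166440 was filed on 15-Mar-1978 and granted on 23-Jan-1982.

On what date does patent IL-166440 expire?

(a) grant + 14 years → 23 January 1996.
(b) filing + 17 years → 15 March 1995.
Later of the two: 23 January 1996.

January 23, 1996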